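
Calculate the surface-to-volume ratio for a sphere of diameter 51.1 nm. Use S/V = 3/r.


Radius r = 51.1/2 = 25.55 nm
S/V = 3 / r = 3 / 25.55
S/V = 0.1174 nm^-1

0.1174


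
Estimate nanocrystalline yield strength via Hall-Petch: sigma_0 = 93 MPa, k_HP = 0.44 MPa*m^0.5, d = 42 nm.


d = 42 nm = 4.2e-08 m
sqrt(d) = 0.000204939
Hall-Petch contribution = k / sqrt(d) = 0.44 / 0.000204939 = 2147.0 MPa
sigma = sigma_0 + k/sqrt(d) = 93 + 2147.0 = 2240.0 MPa

2240.0


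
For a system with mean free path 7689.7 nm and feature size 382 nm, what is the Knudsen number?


Knudsen number Kn = lambda / L
Kn = 7689.7 / 382
Kn = 20.1301

20.1301


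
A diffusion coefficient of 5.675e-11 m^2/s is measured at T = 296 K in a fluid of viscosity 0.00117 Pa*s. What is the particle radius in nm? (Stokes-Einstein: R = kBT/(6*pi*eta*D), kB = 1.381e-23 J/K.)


Stokes-Einstein: R = kB*T / (6*pi*eta*D)
R = 1.381e-23 * 296 / (6 * pi * 0.00117 * 5.675e-11)
R = 3.26612e-09 m = 3.27 nm

3.27


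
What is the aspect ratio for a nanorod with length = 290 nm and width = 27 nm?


Aspect ratio AR = length / diameter
AR = 290 / 27
AR = 10.74

10.74


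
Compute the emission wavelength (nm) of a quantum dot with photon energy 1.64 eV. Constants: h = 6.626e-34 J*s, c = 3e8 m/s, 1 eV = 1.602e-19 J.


Convert energy: E = 1.64 eV = 1.64 * 1.602e-19 = 2.62728e-19 J
lambda = h*c / E = 6.626e-34 * 3e8 / 2.62728e-19
lambda = 7.566e-07 m = 756.6 nm

756.6


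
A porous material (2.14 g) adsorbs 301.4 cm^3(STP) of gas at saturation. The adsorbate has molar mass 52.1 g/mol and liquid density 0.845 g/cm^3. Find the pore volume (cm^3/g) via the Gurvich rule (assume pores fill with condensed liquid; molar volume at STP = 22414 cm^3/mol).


Moles adsorbed n = V_ads / 22414 = 301.4 / 22414 = 1.344695e-02 mol
Liquid volume V_liq = n * M / rho_liq = 1.344695e-02 * 52.1 / 0.845 = 0.82910 cm^3
Specific pore volume V_pore = V_liq / m_sample = 0.82910 / 2.14
V_pore = 0.3874 cm^3/g

0.3874


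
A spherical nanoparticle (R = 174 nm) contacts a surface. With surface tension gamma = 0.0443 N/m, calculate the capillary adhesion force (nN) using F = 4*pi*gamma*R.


Convert radius: R = 174 nm = 1.74e-07 m
F = 4 * pi * gamma * R
F = 4 * pi * 0.0443 * 1.74e-07
F = 9.68641e-08 N = 96.8641 nN

96.8641


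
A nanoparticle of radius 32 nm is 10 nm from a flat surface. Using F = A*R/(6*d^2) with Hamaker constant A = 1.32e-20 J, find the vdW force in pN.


Convert to SI: R = 32 nm = 3.2e-08 m, d = 10 nm = 1e-08 m
F = A * R / (6 * d^2)
F = 1.32e-20 * 3.2e-08 / (6 * (1e-08)^2)
F = 7.04e-13 N = 0.704 pN

0.704


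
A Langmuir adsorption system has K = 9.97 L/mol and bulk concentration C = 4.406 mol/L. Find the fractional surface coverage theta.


Langmuir isotherm: theta = K*C / (1 + K*C)
K*C = 9.97 * 4.406 = 43.92782
theta = 43.92782 / (1 + 43.92782) = 43.92782 / 44.92782
theta = 0.9777

0.9777


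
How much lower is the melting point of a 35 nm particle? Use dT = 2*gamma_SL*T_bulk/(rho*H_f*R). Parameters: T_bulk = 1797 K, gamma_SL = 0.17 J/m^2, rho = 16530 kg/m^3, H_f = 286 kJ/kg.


Radius R = 35/2 = 17.5 nm = 1.75e-08 m
Convert H_f = 286 kJ/kg = 286000 J/kg
dT = 2 * gamma_SL * T_bulk / (rho * H_f * R)
dT = 2 * 0.17 * 1797 / (16530 * 286000 * 1.75e-08)
dT = 7.4 K

7.4


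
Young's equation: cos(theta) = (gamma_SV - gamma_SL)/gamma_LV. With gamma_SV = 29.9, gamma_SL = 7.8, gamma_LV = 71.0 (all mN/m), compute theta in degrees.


cos(theta) = (gamma_SV - gamma_SL) / gamma_LV
cos(theta) = (29.9 - 7.8) / 71.0
cos(theta) = 0.311268
theta = arccos(0.311268) = 71.86 degrees

71.86


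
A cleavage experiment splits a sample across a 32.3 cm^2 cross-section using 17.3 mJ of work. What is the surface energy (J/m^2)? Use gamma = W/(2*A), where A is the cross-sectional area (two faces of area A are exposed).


Convert: A = 32.3 cm^2 = 0.00323 m^2, W = 17.3 mJ = 0.0173 J
Cleaving exposes two faces of area A, so total new surface = 2*A and gamma = W / (2*A)
gamma = 0.0173 / (2 * 0.00323)
gamma = 2.678 J/m^2

2.678


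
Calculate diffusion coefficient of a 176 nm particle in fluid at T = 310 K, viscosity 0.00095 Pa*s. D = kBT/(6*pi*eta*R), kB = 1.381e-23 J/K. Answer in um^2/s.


Radius R = 176/2 = 88 nm = 8.8e-08 m
D = kB*T / (6*pi*eta*R)
D = 1.381e-23 * 310 / (6 * pi * 0.00095 * 8.8e-08)
D = 2.71674e-12 m^2/s = 2.717 um^2/s

2.717


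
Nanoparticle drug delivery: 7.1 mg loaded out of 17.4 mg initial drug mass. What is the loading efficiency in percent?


Drug loading efficiency = (drug loaded / drug initial) * 100
DLE = 7.1 / 17.4 * 100
DLE = 0.408 * 100
DLE = 40.8%

40.8


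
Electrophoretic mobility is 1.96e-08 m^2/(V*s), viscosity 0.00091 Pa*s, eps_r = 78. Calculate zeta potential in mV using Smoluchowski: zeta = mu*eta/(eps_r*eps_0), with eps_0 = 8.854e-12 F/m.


Smoluchowski equation: zeta = mu * eta / (eps_r * eps_0)
zeta = 1.96e-08 * 0.00091 / (78 * 8.854e-12)
zeta = 0.025826 V = 25.83 mV

25.83


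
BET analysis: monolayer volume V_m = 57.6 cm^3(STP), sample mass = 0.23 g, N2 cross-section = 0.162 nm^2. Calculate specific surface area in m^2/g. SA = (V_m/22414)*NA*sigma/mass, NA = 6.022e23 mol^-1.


Number of moles in monolayer = V_m / 22414 = 57.6 / 22414 = 0.00256982
Number of molecules = moles * NA = 0.00256982 * 6.022e23
SA = molecules * sigma / mass
SA = (57.6 / 22414) * 6.022e23 * 0.162e-18 / 0.23
SA = 1090.0 m^2/g

1090.0


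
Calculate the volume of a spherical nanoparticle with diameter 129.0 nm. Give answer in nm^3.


Radius r = 129.0/2 = 64.5 nm
Volume V = (4/3) * pi * r^3
V = (4/3) * pi * (64.5)^3
V = 1124003.73 nm^3

1124003.73


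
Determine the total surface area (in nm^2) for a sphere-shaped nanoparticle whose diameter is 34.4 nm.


Radius r = 34.4/2 = 17.2 nm
Surface area SA = 4 * pi * r^2
SA = 4 * pi * (17.2)^2
SA = 3717.64 nm^2

3717.64


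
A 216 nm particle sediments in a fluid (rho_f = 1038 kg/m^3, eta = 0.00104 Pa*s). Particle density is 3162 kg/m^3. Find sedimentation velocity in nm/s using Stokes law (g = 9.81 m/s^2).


Radius R = 216/2 nm = 1.08e-07 m
Density difference = 3162 - 1038 = 2124 kg/m^3
v = 2 * R^2 * (rho_p - rho_f) * g / (9 * eta)
v = 2 * (1.08e-07)^2 * 2124 * 9.81 / (9 * 0.00104)
v = 5.19308e-08 m/s = 51.9308 nm/s

51.9308


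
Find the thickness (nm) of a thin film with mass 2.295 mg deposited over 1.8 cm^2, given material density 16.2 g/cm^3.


Convert: m = 2.295 mg = 2.2950e-06 kg, A = 1.8 cm^2 = 1.8000e-04 m^2, rho = 16.2 g/cm^3 = 16200 kg/m^3
t = m / (A * rho)
t = 2.2950e-06 / (1.8000e-04 * 16200)
t = 7.8704e-07 m = 787.0 nm

787.0


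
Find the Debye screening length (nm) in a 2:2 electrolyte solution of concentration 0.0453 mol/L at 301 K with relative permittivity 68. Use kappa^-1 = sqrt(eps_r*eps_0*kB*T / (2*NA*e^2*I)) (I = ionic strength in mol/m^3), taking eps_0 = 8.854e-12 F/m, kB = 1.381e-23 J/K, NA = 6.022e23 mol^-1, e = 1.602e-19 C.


Ionic strength I = 0.0453 * 2^2 * 1000 = 181.2 mol/m^3
kappa^-1 = sqrt(68 * 8.854e-12 * 1.381e-23 * 301 / (2 * 6.022e23 * (1.602e-19)^2 * 181.2))
kappa^-1 = 0.668 nm

0.668


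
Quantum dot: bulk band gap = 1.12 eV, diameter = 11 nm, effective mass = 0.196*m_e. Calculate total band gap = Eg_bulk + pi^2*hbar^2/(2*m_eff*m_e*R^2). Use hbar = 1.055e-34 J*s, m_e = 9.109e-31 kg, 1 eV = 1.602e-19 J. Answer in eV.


Radius R = 11/2 nm = 5.5e-09 m
Confinement energy dE = pi^2 * hbar^2 / (2 * m_eff * m_e * R^2)
dE = pi^2 * (1.055e-34)^2 / (2 * 0.196 * 9.109e-31 * (5.5e-09)^2) J, divided by 1.602e-19 J/eV
dE = 0.0635 eV
Total band gap = E_g(bulk) + dE = 1.12 + 0.0635 = 1.1835 eV

1.1835


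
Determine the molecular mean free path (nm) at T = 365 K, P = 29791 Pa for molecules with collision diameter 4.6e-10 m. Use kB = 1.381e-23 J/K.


Mean free path: lambda = kB*T / (sqrt(2) * pi * d^2 * P)
lambda = 1.381e-23 * 365 / (sqrt(2) * pi * (4.6e-10)^2 * 29791)
lambda = 1.79979e-07 m
lambda = 179.98 nm

179.98


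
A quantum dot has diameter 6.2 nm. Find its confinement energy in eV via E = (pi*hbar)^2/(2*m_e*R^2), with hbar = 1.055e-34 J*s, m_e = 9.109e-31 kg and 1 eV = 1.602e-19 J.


Radius R = 6.2/2 = 3.1 nm = 3.1e-09 m
E = (pi * 1.055e-34)^2 / (2 * 9.109e-31 * (3.1e-09)^2)
E(J) = 6.27452e-21
E = E(J) / 1.602e-19 = 0.0392 eV

0.0392


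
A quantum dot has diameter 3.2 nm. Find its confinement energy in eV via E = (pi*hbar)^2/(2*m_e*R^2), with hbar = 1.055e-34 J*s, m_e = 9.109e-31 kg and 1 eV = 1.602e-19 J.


Radius R = 3.2/2 = 1.6 nm = 1.6e-09 m
E = (pi * 1.055e-34)^2 / (2 * 9.109e-31 * (1.6e-09)^2)
E(J) = 2.3554e-20
E = E(J) / 1.602e-19 = 0.147 eV

0.147


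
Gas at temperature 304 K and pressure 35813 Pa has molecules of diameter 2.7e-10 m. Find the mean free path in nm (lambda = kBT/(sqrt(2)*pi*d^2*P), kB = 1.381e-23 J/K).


Mean free path: lambda = kB*T / (sqrt(2) * pi * d^2 * P)
lambda = 1.381e-23 * 304 / (sqrt(2) * pi * (2.7e-10)^2 * 35813)
lambda = 3.61938e-07 m
lambda = 361.94 nm

361.94


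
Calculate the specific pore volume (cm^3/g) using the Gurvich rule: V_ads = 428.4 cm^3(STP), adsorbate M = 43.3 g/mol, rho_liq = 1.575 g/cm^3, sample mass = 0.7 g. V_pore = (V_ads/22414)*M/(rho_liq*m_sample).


Moles adsorbed n = V_ads / 22414 = 428.4 / 22414 = 1.911305e-02 mol
Liquid volume V_liq = n * M / rho_liq = 1.911305e-02 * 43.3 / 1.575 = 0.52546 cm^3
Specific pore volume V_pore = V_liq / m_sample = 0.52546 / 0.7
V_pore = 0.7507 cm^3/g

0.7507


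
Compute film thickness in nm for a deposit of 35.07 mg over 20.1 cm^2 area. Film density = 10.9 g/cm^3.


Convert: m = 35.07 mg = 3.5070e-05 kg, A = 20.1 cm^2 = 2.0100e-03 m^2, rho = 10.9 g/cm^3 = 10900 kg/m^3
t = m / (A * rho)
t = 3.5070e-05 / (2.0100e-03 * 10900)
t = 1.6007e-06 m = 1600.7 nm

1600.7


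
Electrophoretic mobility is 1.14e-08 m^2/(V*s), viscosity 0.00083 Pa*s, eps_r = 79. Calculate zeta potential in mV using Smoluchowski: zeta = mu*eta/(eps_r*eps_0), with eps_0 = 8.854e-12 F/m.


Smoluchowski equation: zeta = mu * eta / (eps_r * eps_0)
zeta = 1.14e-08 * 0.00083 / (79 * 8.854e-12)
zeta = 0.013527 V = 13.53 mV

13.53


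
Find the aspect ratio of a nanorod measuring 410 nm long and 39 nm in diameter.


Aspect ratio AR = length / diameter
AR = 410 / 39
AR = 10.51

10.51


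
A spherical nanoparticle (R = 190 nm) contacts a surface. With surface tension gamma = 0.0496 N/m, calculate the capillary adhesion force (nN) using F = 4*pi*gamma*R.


Convert radius: R = 190 nm = 1.9e-07 m
F = 4 * pi * gamma * R
F = 4 * pi * 0.0496 * 1.9e-07
F = 1.18425e-07 N = 118.4255 nN

118.4255


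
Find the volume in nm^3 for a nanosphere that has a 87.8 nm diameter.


Radius r = 87.8/2 = 43.9 nm
Volume V = (4/3) * pi * r^3
V = (4/3) * pi * (43.9)^3
V = 354390.58 nm^3

354390.58


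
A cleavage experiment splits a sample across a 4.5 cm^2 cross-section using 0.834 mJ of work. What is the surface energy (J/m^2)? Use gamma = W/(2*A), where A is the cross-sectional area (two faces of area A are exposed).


Convert: A = 4.5 cm^2 = 0.00045 m^2, W = 0.834 mJ = 0.000834 J
Cleaving exposes two faces of area A, so total new surface = 2*A and gamma = W / (2*A)
gamma = 0.000834 / (2 * 0.00045)
gamma = 0.927 J/m^2

0.927


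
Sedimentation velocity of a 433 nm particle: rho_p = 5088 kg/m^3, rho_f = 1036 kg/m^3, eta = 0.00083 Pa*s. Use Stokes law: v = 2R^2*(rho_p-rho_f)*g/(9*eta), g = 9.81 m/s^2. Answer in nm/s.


Radius R = 433/2 nm = 2.165e-07 m
Density difference = 5088 - 1036 = 4052 kg/m^3
v = 2 * R^2 * (rho_p - rho_f) * g / (9 * eta)
v = 2 * (2.165e-07)^2 * 4052 * 9.81 / (9 * 0.00083)
v = 4.98843e-07 m/s = 498.8427 nm/s

498.8427


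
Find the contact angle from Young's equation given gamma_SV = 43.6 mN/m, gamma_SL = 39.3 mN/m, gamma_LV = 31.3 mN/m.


cos(theta) = (gamma_SV - gamma_SL) / gamma_LV
cos(theta) = (43.6 - 39.3) / 31.3
cos(theta) = 0.13738
theta = arccos(0.13738) = 82.1 degrees

82.1


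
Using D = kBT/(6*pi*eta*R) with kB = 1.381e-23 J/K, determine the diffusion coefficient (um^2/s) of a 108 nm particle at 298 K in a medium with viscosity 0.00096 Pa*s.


Radius R = 108/2 = 54 nm = 5.4e-08 m
D = kB*T / (6*pi*eta*R)
D = 1.381e-23 * 298 / (6 * pi * 0.00096 * 5.4e-08)
D = 4.21157e-12 m^2/s = 4.212 um^2/s

4.212


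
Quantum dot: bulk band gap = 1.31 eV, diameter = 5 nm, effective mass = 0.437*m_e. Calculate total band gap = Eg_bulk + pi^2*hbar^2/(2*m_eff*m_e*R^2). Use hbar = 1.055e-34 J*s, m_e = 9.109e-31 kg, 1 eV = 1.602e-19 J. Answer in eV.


Radius R = 5/2 nm = 2.5e-09 m
Confinement energy dE = pi^2 * hbar^2 / (2 * m_eff * m_e * R^2)
dE = pi^2 * (1.055e-34)^2 / (2 * 0.437 * 9.109e-31 * (2.5e-09)^2) J, divided by 1.602e-19 J/eV
dE = 0.1378 eV
Total band gap = E_g(bulk) + dE = 1.31 + 0.1378 = 1.4478 eV

1.4478


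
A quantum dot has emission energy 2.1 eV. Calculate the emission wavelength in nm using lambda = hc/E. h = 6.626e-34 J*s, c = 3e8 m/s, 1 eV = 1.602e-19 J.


Convert energy: E = 2.1 eV = 2.1 * 1.602e-19 = 3.3642e-19 J
lambda = h*c / E = 6.626e-34 * 3e8 / 3.3642e-19
lambda = 5.90869e-07 m = 590.9 nm

590.9


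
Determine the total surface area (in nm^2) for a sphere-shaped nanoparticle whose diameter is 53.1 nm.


Radius r = 53.1/2 = 26.55 nm
Surface area SA = 4 * pi * r^2
SA = 4 * pi * (26.55)^2
SA = 8858.07 nm^2

8858.07


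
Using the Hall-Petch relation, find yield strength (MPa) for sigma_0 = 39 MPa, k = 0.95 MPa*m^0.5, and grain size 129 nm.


d = 129 nm = 1.29e-07 m
sqrt(d) = 0.0003591657
Hall-Petch contribution = k / sqrt(d) = 0.95 / 0.0003591657 = 2645.0 MPa
sigma = sigma_0 + k/sqrt(d) = 39 + 2645.0 = 2684.0 MPa

2684.0


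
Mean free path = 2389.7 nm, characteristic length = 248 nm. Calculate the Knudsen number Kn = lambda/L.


Knudsen number Kn = lambda / L
Kn = 2389.7 / 248
Kn = 9.6359

9.6359


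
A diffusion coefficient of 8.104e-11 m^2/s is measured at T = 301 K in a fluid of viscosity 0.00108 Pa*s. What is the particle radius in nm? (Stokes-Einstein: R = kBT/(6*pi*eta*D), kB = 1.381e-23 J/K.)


Stokes-Einstein: R = kB*T / (6*pi*eta*D)
R = 1.381e-23 * 301 / (6 * pi * 0.00108 * 8.104e-11)
R = 2.51962e-09 m = 2.52 nm

2.52


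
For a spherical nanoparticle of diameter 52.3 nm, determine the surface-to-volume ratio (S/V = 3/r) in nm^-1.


Radius r = 52.3/2 = 26.15 nm
S/V = 3 / r = 3 / 26.15
S/V = 0.1147 nm^-1

0.1147


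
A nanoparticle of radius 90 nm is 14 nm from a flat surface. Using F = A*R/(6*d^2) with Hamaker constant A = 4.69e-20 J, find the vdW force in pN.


Convert to SI: R = 90 nm = 9e-08 m, d = 14 nm = 1.4e-08 m
F = A * R / (6 * d^2)
F = 4.69e-20 * 9e-08 / (6 * (1.4e-08)^2)
F = 3.58929e-12 N = 3.589 pN

3.589


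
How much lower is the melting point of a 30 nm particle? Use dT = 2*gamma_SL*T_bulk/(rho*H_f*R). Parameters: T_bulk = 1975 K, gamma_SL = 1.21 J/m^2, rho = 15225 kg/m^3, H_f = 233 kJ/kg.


Radius R = 30/2 = 15 nm = 1.5e-08 m
Convert H_f = 233 kJ/kg = 233000 J/kg
dT = 2 * gamma_SL * T_bulk / (rho * H_f * R)
dT = 2 * 1.21 * 1975 / (15225 * 233000 * 1.5e-08)
dT = 89.8 K

89.8


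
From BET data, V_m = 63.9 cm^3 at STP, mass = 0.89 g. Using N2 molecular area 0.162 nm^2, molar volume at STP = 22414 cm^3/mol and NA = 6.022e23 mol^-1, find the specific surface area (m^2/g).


Number of moles in monolayer = V_m / 22414 = 63.9 / 22414 = 0.0028509
Number of molecules = moles * NA = 0.0028509 * 6.022e23
SA = molecules * sigma / mass
SA = (63.9 / 22414) * 6.022e23 * 0.162e-18 / 0.89
SA = 312.5 m^2/g

312.5


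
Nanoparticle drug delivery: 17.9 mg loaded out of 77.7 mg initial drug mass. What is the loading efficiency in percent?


Drug loading efficiency = (drug loaded / drug initial) * 100
DLE = 17.9 / 77.7 * 100
DLE = 0.2304 * 100
DLE = 23.04%

23.04


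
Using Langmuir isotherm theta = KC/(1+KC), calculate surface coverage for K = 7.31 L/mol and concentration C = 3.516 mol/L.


Langmuir isotherm: theta = K*C / (1 + K*C)
K*C = 7.31 * 3.516 = 25.70196
theta = 25.70196 / (1 + 25.70196) = 25.70196 / 26.70196
theta = 0.9625

0.9625


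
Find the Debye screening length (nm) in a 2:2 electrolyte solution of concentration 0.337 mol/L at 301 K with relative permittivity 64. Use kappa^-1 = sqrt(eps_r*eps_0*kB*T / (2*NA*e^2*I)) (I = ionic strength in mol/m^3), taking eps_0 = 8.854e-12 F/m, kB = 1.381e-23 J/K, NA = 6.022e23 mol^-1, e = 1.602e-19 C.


Ionic strength I = 0.337 * 2^2 * 1000 = 1348 mol/m^3
kappa^-1 = sqrt(64 * 8.854e-12 * 1.381e-23 * 301 / (2 * 6.022e23 * (1.602e-19)^2 * 1348))
kappa^-1 = 0.238 nm

0.238


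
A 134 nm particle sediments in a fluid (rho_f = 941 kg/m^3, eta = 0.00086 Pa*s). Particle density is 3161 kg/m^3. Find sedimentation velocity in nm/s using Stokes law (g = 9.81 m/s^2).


Radius R = 134/2 nm = 6.7e-08 m
Density difference = 3161 - 941 = 2220 kg/m^3
v = 2 * R^2 * (rho_p - rho_f) * g / (9 * eta)
v = 2 * (6.7e-08)^2 * 2220 * 9.81 / (9 * 0.00086)
v = 2.52616e-08 m/s = 25.2616 nm/s

25.2616


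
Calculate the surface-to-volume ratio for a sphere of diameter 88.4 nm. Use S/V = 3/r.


Radius r = 88.4/2 = 44.2 nm
S/V = 3 / r = 3 / 44.2
S/V = 0.0679 nm^-1

0.0679


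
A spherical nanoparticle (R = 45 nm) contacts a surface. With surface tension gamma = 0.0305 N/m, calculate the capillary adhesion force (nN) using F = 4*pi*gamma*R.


Convert radius: R = 45 nm = 4.5e-08 m
F = 4 * pi * gamma * R
F = 4 * pi * 0.0305 * 4.5e-08
F = 1.72473e-08 N = 17.2473 nN

17.2473


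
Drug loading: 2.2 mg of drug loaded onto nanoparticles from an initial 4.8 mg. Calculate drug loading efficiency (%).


Drug loading efficiency = (drug loaded / drug initial) * 100
DLE = 2.2 / 4.8 * 100
DLE = 0.4583 * 100
DLE = 45.83%

45.83


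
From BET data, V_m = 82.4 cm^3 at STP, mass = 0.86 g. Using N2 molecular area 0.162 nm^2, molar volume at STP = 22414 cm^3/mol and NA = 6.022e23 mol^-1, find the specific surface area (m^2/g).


Number of moles in monolayer = V_m / 22414 = 82.4 / 22414 = 0.00367627
Number of molecules = moles * NA = 0.00367627 * 6.022e23
SA = molecules * sigma / mass
SA = (82.4 / 22414) * 6.022e23 * 0.162e-18 / 0.86
SA = 417.0 m^2/g

417.0


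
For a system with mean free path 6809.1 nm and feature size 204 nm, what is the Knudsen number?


Knudsen number Kn = lambda / L
Kn = 6809.1 / 204
Kn = 33.3779

33.3779


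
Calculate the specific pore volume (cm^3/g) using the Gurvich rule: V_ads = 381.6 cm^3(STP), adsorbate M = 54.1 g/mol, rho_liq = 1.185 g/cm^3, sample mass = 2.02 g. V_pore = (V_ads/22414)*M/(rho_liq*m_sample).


Moles adsorbed n = V_ads / 22414 = 381.6 / 22414 = 1.702507e-02 mol
Liquid volume V_liq = n * M / rho_liq = 1.702507e-02 * 54.1 / 1.185 = 0.77726 cm^3
Specific pore volume V_pore = V_liq / m_sample = 0.77726 / 2.02
V_pore = 0.3848 cm^3/g

0.3848


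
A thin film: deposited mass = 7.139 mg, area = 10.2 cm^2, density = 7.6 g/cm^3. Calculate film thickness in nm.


Convert: m = 7.139 mg = 7.1390e-06 kg, A = 10.2 cm^2 = 1.0200e-03 m^2, rho = 7.6 g/cm^3 = 7600 kg/m^3
t = m / (A * rho)
t = 7.1390e-06 / (1.0200e-03 * 7600)
t = 9.2092e-07 m = 920.9 nm

920.9


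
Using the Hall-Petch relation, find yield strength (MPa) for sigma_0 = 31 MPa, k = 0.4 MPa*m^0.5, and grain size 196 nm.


d = 196 nm = 1.96e-07 m
sqrt(d) = 0.0004427189
Hall-Petch contribution = k / sqrt(d) = 0.4 / 0.0004427189 = 903.5 MPa
sigma = sigma_0 + k/sqrt(d) = 31 + 903.5 = 934.5 MPa

934.5


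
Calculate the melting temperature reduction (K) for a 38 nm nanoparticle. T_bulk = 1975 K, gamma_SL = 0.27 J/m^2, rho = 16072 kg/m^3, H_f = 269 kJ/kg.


Radius R = 38/2 = 19 nm = 1.9e-08 m
Convert H_f = 269 kJ/kg = 269000 J/kg
dT = 2 * gamma_SL * T_bulk / (rho * H_f * R)
dT = 2 * 0.27 * 1975 / (16072 * 269000 * 1.9e-08)
dT = 13.0 K

13.0


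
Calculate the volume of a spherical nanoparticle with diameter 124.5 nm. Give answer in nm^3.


Radius r = 124.5/2 = 62.25 nm
Volume V = (4/3) * pi * r^3
V = (4/3) * pi * (62.25)^3
V = 1010431.03 nm^3

1010431.03


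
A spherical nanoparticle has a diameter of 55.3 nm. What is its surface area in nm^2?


Radius r = 55.3/2 = 27.65 nm
Surface area SA = 4 * pi * r^2
SA = 4 * pi * (27.65)^2
SA = 9607.27 nm^2

9607.27


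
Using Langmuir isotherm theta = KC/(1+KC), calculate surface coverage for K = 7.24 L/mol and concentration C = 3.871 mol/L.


Langmuir isotherm: theta = K*C / (1 + K*C)
K*C = 7.24 * 3.871 = 28.02604
theta = 28.02604 / (1 + 28.02604) = 28.02604 / 29.02604
theta = 0.9655

0.9655


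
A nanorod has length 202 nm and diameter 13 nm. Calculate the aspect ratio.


Aspect ratio AR = length / diameter
AR = 202 / 13
AR = 15.54

15.54


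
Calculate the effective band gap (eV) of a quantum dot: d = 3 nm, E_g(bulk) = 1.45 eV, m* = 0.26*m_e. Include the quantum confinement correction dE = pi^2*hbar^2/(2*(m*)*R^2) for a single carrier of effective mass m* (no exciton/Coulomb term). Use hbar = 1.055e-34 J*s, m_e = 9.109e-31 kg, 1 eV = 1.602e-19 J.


Radius R = 3/2 nm = 1.5e-09 m
Confinement energy dE = pi^2 * hbar^2 / (2 * m_eff * m_e * R^2)
dE = pi^2 * (1.055e-34)^2 / (2 * 0.26 * 9.109e-31 * (1.5e-09)^2) J, divided by 1.602e-19 J/eV
dE = 0.6434 eV
Total band gap = E_g(bulk) + dE = 1.45 + 0.6434 = 2.0934 eV

2.0934


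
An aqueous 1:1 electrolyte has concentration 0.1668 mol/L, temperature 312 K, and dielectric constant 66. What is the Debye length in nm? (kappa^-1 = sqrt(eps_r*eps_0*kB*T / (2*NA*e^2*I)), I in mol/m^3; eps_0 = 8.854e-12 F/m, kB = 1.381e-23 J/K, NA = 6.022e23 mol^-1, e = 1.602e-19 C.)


Ionic strength I = 0.1668 * 1^2 * 1000 = 166.8 mol/m^3
kappa^-1 = sqrt(66 * 8.854e-12 * 1.381e-23 * 312 / (2 * 6.022e23 * (1.602e-19)^2 * 166.8))
kappa^-1 = 0.699 nm

0.699


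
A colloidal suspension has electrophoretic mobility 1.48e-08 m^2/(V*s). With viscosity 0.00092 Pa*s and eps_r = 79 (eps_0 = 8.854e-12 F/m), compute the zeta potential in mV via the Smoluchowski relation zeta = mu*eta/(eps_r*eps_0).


Smoluchowski equation: zeta = mu * eta / (eps_r * eps_0)
zeta = 1.48e-08 * 0.00092 / (79 * 8.854e-12)
zeta = 0.019466 V = 19.47 mV

19.47


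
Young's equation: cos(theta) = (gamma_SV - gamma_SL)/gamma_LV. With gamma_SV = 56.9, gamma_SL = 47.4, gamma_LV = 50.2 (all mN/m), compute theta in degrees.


cos(theta) = (gamma_SV - gamma_SL) / gamma_LV
cos(theta) = (56.9 - 47.4) / 50.2
cos(theta) = 0.189243
theta = arccos(0.189243) = 79.09 degrees

79.09


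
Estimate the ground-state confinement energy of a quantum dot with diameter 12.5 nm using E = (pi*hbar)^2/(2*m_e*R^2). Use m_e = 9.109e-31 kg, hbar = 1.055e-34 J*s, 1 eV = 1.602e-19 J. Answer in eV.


Radius R = 12.5/2 = 6.25 nm = 6.25e-09 m
E = (pi * 1.055e-34)^2 / (2 * 9.109e-31 * (6.25e-09)^2)
E(J) = 1.54363e-21
E = E(J) / 1.602e-19 = 0.0096 eV

0.0096


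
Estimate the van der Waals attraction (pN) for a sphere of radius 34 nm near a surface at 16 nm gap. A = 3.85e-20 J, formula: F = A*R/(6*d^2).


Convert to SI: R = 34 nm = 3.4e-08 m, d = 16 nm = 1.6e-08 m
F = A * R / (6 * d^2)
F = 3.85e-20 * 3.4e-08 / (6 * (1.6e-08)^2)
F = 8.52214e-13 N = 0.852 pN

0.852


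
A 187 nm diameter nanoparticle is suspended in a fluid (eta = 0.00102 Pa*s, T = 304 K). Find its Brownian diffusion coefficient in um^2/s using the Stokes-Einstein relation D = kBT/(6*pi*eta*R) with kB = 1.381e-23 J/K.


Radius R = 187/2 = 93.5 nm = 9.35e-08 m
D = kB*T / (6*pi*eta*R)
D = 1.381e-23 * 304 / (6 * pi * 0.00102 * 9.35e-08)
D = 2.33536e-12 m^2/s = 2.335 um^2/s

2.335


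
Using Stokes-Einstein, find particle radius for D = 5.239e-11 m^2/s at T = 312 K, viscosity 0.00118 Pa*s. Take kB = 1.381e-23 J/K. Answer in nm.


Stokes-Einstein: R = kB*T / (6*pi*eta*D)
R = 1.381e-23 * 312 / (6 * pi * 0.00118 * 5.239e-11)
R = 3.69757e-09 m = 3.7 nm

3.7


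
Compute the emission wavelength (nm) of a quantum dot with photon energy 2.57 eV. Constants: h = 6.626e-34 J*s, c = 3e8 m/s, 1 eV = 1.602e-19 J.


Convert energy: E = 2.57 eV = 2.57 * 1.602e-19 = 4.11714e-19 J
lambda = h*c / E = 6.626e-34 * 3e8 / 4.11714e-19
lambda = 4.82811e-07 m = 482.8 nm

482.8


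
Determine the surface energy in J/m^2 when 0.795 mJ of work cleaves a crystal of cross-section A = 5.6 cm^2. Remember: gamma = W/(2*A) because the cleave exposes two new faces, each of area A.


Convert: A = 5.6 cm^2 = 0.00056 m^2, W = 0.795 mJ = 0.000795 J
Cleaving exposes two faces of area A, so total new surface = 2*A and gamma = W / (2*A)
gamma = 0.000795 / (2 * 0.00056)
gamma = 0.71 J/m^2

0.71


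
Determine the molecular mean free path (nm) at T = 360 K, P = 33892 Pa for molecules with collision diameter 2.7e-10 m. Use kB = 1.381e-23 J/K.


Mean free path: lambda = kB*T / (sqrt(2) * pi * d^2 * P)
lambda = 1.381e-23 * 360 / (sqrt(2) * pi * (2.7e-10)^2 * 33892)
lambda = 4.52904e-07 m
lambda = 452.9 nm

452.9


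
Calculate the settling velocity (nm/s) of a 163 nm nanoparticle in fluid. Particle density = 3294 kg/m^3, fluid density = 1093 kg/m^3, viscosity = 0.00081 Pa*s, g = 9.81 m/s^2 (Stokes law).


Radius R = 163/2 nm = 8.15e-08 m
Density difference = 3294 - 1093 = 2201 kg/m^3
v = 2 * R^2 * (rho_p - rho_f) * g / (9 * eta)
v = 2 * (8.15e-08)^2 * 2201 * 9.81 / (9 * 0.00081)
v = 3.93466e-08 m/s = 39.3466 nm/s

39.3466


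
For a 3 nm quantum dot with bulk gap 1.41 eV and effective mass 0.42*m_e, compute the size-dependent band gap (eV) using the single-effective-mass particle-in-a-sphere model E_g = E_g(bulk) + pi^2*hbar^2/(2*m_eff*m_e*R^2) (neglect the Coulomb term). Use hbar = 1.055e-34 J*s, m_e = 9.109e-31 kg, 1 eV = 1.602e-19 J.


Radius R = 3/2 nm = 1.5e-09 m
Confinement energy dE = pi^2 * hbar^2 / (2 * m_eff * m_e * R^2)
dE = pi^2 * (1.055e-34)^2 / (2 * 0.42 * 9.109e-31 * (1.5e-09)^2) J, divided by 1.602e-19 J/eV
dE = 0.3983 eV
Total band gap = E_g(bulk) + dE = 1.41 + 0.3983 = 1.8083 eV

1.8083


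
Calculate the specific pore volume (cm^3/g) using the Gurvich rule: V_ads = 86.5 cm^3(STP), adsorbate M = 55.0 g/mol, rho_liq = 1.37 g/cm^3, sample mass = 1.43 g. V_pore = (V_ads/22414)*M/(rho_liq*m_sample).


Moles adsorbed n = V_ads / 22414 = 86.5 / 22414 = 3.859195e-03 mol
Liquid volume V_liq = n * M / rho_liq = 3.859195e-03 * 55.0 / 1.37 = 0.15493 cm^3
Specific pore volume V_pore = V_liq / m_sample = 0.15493 / 1.43
V_pore = 0.1083 cm^3/g

0.1083


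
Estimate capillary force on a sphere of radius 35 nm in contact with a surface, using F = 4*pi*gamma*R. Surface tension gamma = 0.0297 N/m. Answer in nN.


Convert radius: R = 35 nm = 3.5e-08 m
F = 4 * pi * gamma * R
F = 4 * pi * 0.0297 * 3.5e-08
F = 1.30627e-08 N = 13.0627 nN

13.0627


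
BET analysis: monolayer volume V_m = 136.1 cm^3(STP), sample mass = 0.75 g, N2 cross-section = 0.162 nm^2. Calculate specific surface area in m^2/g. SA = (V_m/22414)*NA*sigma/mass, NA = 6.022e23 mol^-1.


Number of moles in monolayer = V_m / 22414 = 136.1 / 22414 = 0.0060721
Number of molecules = moles * NA = 0.0060721 * 6.022e23
SA = molecules * sigma / mass
SA = (136.1 / 22414) * 6.022e23 * 0.162e-18 / 0.75
SA = 789.8 m^2/g

789.8


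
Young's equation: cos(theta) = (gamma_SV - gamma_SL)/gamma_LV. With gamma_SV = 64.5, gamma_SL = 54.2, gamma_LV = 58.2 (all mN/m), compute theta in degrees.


cos(theta) = (gamma_SV - gamma_SL) / gamma_LV
cos(theta) = (64.5 - 54.2) / 58.2
cos(theta) = 0.176976
theta = arccos(0.176976) = 79.81 degrees

79.81


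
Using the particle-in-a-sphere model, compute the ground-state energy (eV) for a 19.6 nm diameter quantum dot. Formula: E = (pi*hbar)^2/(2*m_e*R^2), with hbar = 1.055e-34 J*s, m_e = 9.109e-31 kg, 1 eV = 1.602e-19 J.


Radius R = 19.6/2 = 9.8 nm = 9.8e-09 m
E = (pi * 1.055e-34)^2 / (2 * 9.109e-31 * (9.8e-09)^2)
E(J) = 6.27844e-22
E = E(J) / 1.602e-19 = 0.0039 eV

0.0039


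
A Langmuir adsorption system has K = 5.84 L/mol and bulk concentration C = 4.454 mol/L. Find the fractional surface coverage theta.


Langmuir isotherm: theta = K*C / (1 + K*C)
K*C = 5.84 * 4.454 = 26.01136
theta = 26.01136 / (1 + 26.01136) = 26.01136 / 27.01136
theta = 0.963

0.963


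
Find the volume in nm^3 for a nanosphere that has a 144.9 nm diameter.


Radius r = 144.9/2 = 72.45 nm
Volume V = (4/3) * pi * r^3
V = (4/3) * pi * (72.45)^3
V = 1592956.0 nm^3

1592956.0


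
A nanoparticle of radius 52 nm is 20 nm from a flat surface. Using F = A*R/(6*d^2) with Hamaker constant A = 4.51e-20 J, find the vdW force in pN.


Convert to SI: R = 52 nm = 5.2e-08 m, d = 20 nm = 2e-08 m
F = A * R / (6 * d^2)
F = 4.51e-20 * 5.2e-08 / (6 * (2e-08)^2)
F = 9.77167e-13 N = 0.977 pN

0.977


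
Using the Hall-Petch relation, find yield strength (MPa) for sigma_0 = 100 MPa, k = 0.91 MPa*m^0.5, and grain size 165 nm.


d = 165 nm = 1.65e-07 m
sqrt(d) = 0.0004062019
Hall-Petch contribution = k / sqrt(d) = 0.91 / 0.0004062019 = 2240.3 MPa
sigma = sigma_0 + k/sqrt(d) = 100 + 2240.3 = 2340.3 MPa

2340.3


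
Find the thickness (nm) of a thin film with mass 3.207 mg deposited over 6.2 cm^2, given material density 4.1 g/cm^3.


Convert: m = 3.207 mg = 3.2070e-06 kg, A = 6.2 cm^2 = 6.2000e-04 m^2, rho = 4.1 g/cm^3 = 4100 kg/m^3
t = m / (A * rho)
t = 3.2070e-06 / (6.2000e-04 * 4100)
t = 1.2616e-06 m = 1261.6 nm

1261.6


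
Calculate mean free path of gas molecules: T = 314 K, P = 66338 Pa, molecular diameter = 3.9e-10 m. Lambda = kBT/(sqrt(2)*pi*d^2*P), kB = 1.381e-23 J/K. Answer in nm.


Mean free path: lambda = kB*T / (sqrt(2) * pi * d^2 * P)
lambda = 1.381e-23 * 314 / (sqrt(2) * pi * (3.9e-10)^2 * 66338)
lambda = 9.67313e-08 m
lambda = 96.73 nm

96.73


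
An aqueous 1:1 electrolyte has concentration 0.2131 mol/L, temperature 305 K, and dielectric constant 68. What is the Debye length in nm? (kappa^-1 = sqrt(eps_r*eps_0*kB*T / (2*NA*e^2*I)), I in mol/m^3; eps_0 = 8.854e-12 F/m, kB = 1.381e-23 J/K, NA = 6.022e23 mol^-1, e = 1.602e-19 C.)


Ionic strength I = 0.2131 * 1^2 * 1000 = 213.1 mol/m^3
kappa^-1 = sqrt(68 * 8.854e-12 * 1.381e-23 * 305 / (2 * 6.022e23 * (1.602e-19)^2 * 213.1))
kappa^-1 = 0.62 nm

0.62


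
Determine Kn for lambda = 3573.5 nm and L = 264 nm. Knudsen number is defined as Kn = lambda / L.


Knudsen number Kn = lambda / L
Kn = 3573.5 / 264
Kn = 13.536

13.536


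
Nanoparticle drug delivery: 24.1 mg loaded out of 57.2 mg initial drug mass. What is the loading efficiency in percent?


Drug loading efficiency = (drug loaded / drug initial) * 100
DLE = 24.1 / 57.2 * 100
DLE = 0.4213 * 100
DLE = 42.13%

42.13


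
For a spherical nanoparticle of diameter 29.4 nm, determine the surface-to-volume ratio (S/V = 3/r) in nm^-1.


Radius r = 29.4/2 = 14.7 nm
S/V = 3 / r = 3 / 14.7
S/V = 0.2041 nm^-1

0.2041


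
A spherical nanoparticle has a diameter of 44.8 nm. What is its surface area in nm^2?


Radius r = 44.8/2 = 22.4 nm
Surface area SA = 4 * pi * r^2
SA = 4 * pi * (22.4)^2
SA = 6305.3 nm^2

6305.3


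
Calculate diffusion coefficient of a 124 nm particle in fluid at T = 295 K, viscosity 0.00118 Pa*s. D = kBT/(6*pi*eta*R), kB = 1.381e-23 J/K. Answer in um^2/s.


Radius R = 124/2 = 62 nm = 6.2e-08 m
D = kB*T / (6*pi*eta*R)
D = 1.381e-23 * 295 / (6 * pi * 0.00118 * 6.2e-08)
D = 2.95421e-12 m^2/s = 2.954 um^2/s

2.954


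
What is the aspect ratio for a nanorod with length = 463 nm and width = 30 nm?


Aspect ratio AR = length / diameter
AR = 463 / 30
AR = 15.43

15.43


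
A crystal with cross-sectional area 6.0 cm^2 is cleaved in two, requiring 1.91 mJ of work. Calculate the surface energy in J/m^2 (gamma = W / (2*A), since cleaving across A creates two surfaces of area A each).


Convert: A = 6.0 cm^2 = 0.0006 m^2, W = 1.91 mJ = 0.00191 J
Cleaving exposes two faces of area A, so total new surface = 2*A and gamma = W / (2*A)
gamma = 0.00191 / (2 * 0.0006)
gamma = 1.592 J/m^2

1.592


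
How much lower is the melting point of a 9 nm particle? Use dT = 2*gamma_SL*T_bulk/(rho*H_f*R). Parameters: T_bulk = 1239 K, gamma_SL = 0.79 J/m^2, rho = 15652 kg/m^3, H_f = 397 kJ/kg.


Radius R = 9/2 = 4.5 nm = 4.5e-09 m
Convert H_f = 397 kJ/kg = 397000 J/kg
dT = 2 * gamma_SL * T_bulk / (rho * H_f * R)
dT = 2 * 0.79 * 1239 / (15652 * 397000 * 4.5e-09)
dT = 70.0 K

70.0


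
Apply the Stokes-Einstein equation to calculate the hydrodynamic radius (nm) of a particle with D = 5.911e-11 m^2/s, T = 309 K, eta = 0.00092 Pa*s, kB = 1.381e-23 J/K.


Stokes-Einstein: R = kB*T / (6*pi*eta*D)
R = 1.381e-23 * 309 / (6 * pi * 0.00092 * 5.911e-11)
R = 4.16296e-09 m = 4.16 nm

4.16


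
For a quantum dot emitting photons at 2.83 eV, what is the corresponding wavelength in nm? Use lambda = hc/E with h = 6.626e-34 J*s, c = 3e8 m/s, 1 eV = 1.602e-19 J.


Convert energy: E = 2.83 eV = 2.83 * 1.602e-19 = 4.53366e-19 J
lambda = h*c / E = 6.626e-34 * 3e8 / 4.53366e-19
lambda = 4.38454e-07 m = 438.5 nm

438.5


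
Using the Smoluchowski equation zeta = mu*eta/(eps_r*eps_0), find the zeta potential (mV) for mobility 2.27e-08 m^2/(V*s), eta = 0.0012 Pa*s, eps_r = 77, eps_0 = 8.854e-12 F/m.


Smoluchowski equation: zeta = mu * eta / (eps_r * eps_0)
zeta = 2.27e-08 * 0.0012 / (77 * 8.854e-12)
zeta = 0.039956 V = 39.96 mV

39.96


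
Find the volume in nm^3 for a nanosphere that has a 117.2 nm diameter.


Radius r = 117.2/2 = 58.6 nm
Volume V = (4/3) * pi * r^3
V = (4/3) * pi * (58.6)^3
V = 842910.49 nm^3

842910.49


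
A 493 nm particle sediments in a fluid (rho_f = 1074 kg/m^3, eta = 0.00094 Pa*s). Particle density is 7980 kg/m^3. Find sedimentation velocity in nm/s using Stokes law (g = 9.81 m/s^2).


Radius R = 493/2 nm = 2.465e-07 m
Density difference = 7980 - 1074 = 6906 kg/m^3
v = 2 * R^2 * (rho_p - rho_f) * g / (9 * eta)
v = 2 * (2.465e-07)^2 * 6906 * 9.81 / (9 * 0.00094)
v = 9.73171e-07 m/s = 973.1708 nm/s

973.1708


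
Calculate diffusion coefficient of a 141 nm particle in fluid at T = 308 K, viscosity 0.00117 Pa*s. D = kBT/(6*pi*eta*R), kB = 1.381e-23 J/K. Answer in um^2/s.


Radius R = 141/2 = 70.5 nm = 7.05e-08 m
D = kB*T / (6*pi*eta*R)
D = 1.381e-23 * 308 / (6 * pi * 0.00117 * 7.05e-08)
D = 2.7357e-12 m^2/s = 2.736 um^2/s

2.736


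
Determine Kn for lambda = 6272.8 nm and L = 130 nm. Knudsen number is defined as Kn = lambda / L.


Knudsen number Kn = lambda / L
Kn = 6272.8 / 130
Kn = 48.2523

48.2523


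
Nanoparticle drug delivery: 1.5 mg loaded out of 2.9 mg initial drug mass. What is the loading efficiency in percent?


Drug loading efficiency = (drug loaded / drug initial) * 100
DLE = 1.5 / 2.9 * 100
DLE = 0.5172 * 100
DLE = 51.72%

51.72


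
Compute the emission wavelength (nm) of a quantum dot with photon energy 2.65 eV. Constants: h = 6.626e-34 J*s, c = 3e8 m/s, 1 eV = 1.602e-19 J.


Convert energy: E = 2.65 eV = 2.65 * 1.602e-19 = 4.2453e-19 J
lambda = h*c / E = 6.626e-34 * 3e8 / 4.2453e-19
lambda = 4.68235e-07 m = 468.2 nm

468.2


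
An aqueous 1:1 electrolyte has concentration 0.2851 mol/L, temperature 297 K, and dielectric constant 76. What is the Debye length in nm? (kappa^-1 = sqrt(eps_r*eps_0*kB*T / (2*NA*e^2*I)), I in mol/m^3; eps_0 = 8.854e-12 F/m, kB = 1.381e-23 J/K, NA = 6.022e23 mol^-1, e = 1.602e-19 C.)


Ionic strength I = 0.2851 * 1^2 * 1000 = 285.1 mol/m^3
kappa^-1 = sqrt(76 * 8.854e-12 * 1.381e-23 * 297 / (2 * 6.022e23 * (1.602e-19)^2 * 285.1))
kappa^-1 = 0.56 nm

0.56


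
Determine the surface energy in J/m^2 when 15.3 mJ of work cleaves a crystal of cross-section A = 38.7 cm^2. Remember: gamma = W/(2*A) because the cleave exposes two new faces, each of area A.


Convert: A = 38.7 cm^2 = 0.00387 m^2, W = 15.3 mJ = 0.0153 J
Cleaving exposes two faces of area A, so total new surface = 2*A and gamma = W / (2*A)
gamma = 0.0153 / (2 * 0.00387)
gamma = 1.977 J/m^2

1.977


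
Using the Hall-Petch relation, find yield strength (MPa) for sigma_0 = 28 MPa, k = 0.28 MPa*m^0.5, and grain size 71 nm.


d = 71 nm = 7.1e-08 m
sqrt(d) = 0.0002664583
Hall-Petch contribution = k / sqrt(d) = 0.28 / 0.0002664583 = 1050.8 MPa
sigma = sigma_0 + k/sqrt(d) = 28 + 1050.8 = 1078.8 MPa

1078.8


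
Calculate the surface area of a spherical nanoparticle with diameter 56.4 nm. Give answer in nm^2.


Radius r = 56.4/2 = 28.2 nm
Surface area SA = 4 * pi * r^2
SA = 4 * pi * (28.2)^2
SA = 9993.28 nm^2

9993.28


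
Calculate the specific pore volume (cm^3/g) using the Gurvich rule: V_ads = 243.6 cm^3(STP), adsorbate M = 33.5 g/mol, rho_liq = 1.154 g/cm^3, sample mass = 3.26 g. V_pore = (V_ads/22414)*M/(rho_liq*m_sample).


Moles adsorbed n = V_ads / 22414 = 243.6 / 22414 = 1.086821e-02 mol
Liquid volume V_liq = n * M / rho_liq = 1.086821e-02 * 33.5 / 1.154 = 0.31550 cm^3
Specific pore volume V_pore = V_liq / m_sample = 0.31550 / 3.26
V_pore = 0.0968 cm^3/g

0.0968


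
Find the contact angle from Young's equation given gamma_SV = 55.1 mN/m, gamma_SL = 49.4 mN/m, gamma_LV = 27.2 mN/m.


cos(theta) = (gamma_SV - gamma_SL) / gamma_LV
cos(theta) = (55.1 - 49.4) / 27.2
cos(theta) = 0.209559
theta = arccos(0.209559) = 77.9 degrees

77.9


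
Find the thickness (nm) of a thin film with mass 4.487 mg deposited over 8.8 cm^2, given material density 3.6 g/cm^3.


Convert: m = 4.487 mg = 4.4870e-06 kg, A = 8.8 cm^2 = 8.8000e-04 m^2, rho = 3.6 g/cm^3 = 3600 kg/m^3
t = m / (A * rho)
t = 4.4870e-06 / (8.8000e-04 * 3600)
t = 1.4164e-06 m = 1416.4 nm

1416.4


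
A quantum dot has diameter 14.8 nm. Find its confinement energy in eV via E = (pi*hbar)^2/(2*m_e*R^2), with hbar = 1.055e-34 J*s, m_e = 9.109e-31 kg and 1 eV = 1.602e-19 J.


Radius R = 14.8/2 = 7.4 nm = 7.4e-09 m
E = (pi * 1.055e-34)^2 / (2 * 9.109e-31 * (7.4e-09)^2)
E(J) = 1.10113e-21
E = E(J) / 1.602e-19 = 0.0069 eV

0.0069


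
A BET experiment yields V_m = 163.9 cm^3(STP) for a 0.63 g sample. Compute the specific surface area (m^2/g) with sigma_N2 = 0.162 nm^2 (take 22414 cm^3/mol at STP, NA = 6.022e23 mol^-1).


Number of moles in monolayer = V_m / 22414 = 163.9 / 22414 = 0.00731239
Number of molecules = moles * NA = 0.00731239 * 6.022e23
SA = molecules * sigma / mass
SA = (163.9 / 22414) * 6.022e23 * 0.162e-18 / 0.63
SA = 1132.3 m^2/g

1132.3


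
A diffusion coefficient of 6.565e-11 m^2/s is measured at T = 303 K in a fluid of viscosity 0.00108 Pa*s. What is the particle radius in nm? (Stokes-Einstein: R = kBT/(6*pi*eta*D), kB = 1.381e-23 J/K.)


Stokes-Einstein: R = kB*T / (6*pi*eta*D)
R = 1.381e-23 * 303 / (6 * pi * 0.00108 * 6.565e-11)
R = 3.13095e-09 m = 3.13 nm

3.13


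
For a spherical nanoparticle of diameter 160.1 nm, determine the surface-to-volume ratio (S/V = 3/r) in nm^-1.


Radius r = 160.1/2 = 80.05 nm
S/V = 3 / r = 3 / 80.05
S/V = 0.0375 nm^-1

0.0375


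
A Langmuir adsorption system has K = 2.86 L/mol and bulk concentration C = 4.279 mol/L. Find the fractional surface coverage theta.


Langmuir isotherm: theta = K*C / (1 + K*C)
K*C = 2.86 * 4.279 = 12.23794
theta = 12.23794 / (1 + 12.23794) = 12.23794 / 13.23794
theta = 0.9245

0.9245


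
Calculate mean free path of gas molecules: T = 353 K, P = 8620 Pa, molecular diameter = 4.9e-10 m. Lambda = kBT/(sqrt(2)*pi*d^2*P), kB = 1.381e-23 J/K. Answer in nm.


Mean free path: lambda = kB*T / (sqrt(2) * pi * d^2 * P)
lambda = 1.381e-23 * 353 / (sqrt(2) * pi * (4.9e-10)^2 * 8620)
lambda = 5.30156e-07 m
lambda = 530.16 nm

530.16


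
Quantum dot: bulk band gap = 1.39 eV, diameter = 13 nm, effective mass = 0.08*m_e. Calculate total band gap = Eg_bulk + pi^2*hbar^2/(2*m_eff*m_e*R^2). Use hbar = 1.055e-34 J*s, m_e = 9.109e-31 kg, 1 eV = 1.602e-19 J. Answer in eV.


Radius R = 13/2 nm = 6.5e-09 m
Confinement energy dE = pi^2 * hbar^2 / (2 * m_eff * m_e * R^2)
dE = pi^2 * (1.055e-34)^2 / (2 * 0.08 * 9.109e-31 * (6.5e-09)^2) J, divided by 1.602e-19 J/eV
dE = 0.1114 eV
Total band gap = E_g(bulk) + dE = 1.39 + 0.1114 = 1.5014 eV

1.5014


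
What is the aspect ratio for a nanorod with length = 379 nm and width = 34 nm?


Aspect ratio AR = length / diameter
AR = 379 / 34
AR = 11.15

11.15


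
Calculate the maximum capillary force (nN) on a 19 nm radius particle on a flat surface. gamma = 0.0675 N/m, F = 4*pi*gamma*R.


Convert radius: R = 19 nm = 1.9e-08 m
F = 4 * pi * gamma * R
F = 4 * pi * 0.0675 * 1.9e-08
F = 1.61164e-08 N = 16.1164 nN

16.1164
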